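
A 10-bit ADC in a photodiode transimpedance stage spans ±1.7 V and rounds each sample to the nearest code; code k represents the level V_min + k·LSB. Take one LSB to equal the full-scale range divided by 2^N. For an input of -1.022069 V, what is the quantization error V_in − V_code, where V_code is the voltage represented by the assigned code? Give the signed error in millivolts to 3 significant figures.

+0.587 mV

Full-scale range = 1.7 V − (-1.7 V) = 3.4 V. LSB = 3.4 V / 2^10 ≈ 3.320 mV.
Position in LSBs: (-1.022069 − (-1.7)) × 1024/3.4 = 204.1769; rounding gives k = 204.
V_code = -1.7 + (204/1024) × 3.4 = -1.022656250 V.
e = -1.022069 − (-1.022656250) = +0.587 mV.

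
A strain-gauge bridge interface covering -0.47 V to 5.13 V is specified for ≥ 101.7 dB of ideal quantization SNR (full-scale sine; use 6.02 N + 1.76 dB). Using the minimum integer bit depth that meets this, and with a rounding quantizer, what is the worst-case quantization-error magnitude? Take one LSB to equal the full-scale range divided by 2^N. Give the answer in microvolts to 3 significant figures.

The full-scale span is 5.13 − (-0.47) = 5.6 V.
Required N = ⌈(101.7 − 1.76)/6.02⌉ = ⌈16.601⌉ = 17.
One LSB is 5.6 V / 131072 = 42.725 µV.
Max error for round-to-nearest is LSB/2 = 21.4 µV.

21.4 µV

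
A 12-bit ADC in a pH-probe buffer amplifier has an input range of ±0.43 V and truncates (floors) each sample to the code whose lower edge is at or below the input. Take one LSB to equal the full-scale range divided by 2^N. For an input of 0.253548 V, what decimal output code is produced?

Span: 0.43 V − (-0.43 V) = 0.86 V. LSB = 0.86 V / 2^12 ≈ 210.0 µV.
code = ⌊(V_in − V_min)/LSB⌋ = ⌊(V_in − V_min) × 2^12 / range⌋
     = ⌊(0.253548 − (-0.43)) × 4096 / 0.86⌋ = ⌊0.683548 × 4096/0.86⌋
     = ⌊3255.596⌋ = 3255.

3255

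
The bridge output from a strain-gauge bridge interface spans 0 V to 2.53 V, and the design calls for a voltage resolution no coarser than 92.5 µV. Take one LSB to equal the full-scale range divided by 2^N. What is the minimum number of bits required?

Full-scale range = 2.53 V.
Need 2^N ≥ 2.53 V / 92.5 µV = 27350 → N_min = 15.

15 bits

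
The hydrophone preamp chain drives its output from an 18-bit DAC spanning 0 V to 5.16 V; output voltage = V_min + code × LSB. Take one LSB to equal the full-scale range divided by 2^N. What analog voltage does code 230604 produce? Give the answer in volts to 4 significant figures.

V_FS = 5.16 V. LSB = 5.16 V / 2^18.
V_out = 0 + 230604 × (5.16/262144) V
      = 0 + 4.53917 = 4.53917 V.

4.539 V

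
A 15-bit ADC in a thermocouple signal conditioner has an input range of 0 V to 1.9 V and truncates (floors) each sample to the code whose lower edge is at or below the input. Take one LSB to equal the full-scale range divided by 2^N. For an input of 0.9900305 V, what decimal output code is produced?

Full-scale range = 1.9 V. LSB = 1.9 V / 2^15 ≈ 57.98 µV.
(V_in − V_min) × 2^15/range = (0.9900305 − (0)) × 32768/1.9 = 17074.379.
Floor → code = 17074.

17074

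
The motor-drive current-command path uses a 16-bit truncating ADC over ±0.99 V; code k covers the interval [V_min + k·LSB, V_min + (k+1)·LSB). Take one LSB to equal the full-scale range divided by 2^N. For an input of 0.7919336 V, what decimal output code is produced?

58980

Range = 0.99 − (-0.99) = 1.98 V. LSB = 1.98 V / 2^16 ≈ 30.21 µV.
code = ⌊(V_in − V_min)/LSB⌋ = ⌊(V_in − V_min) × 2^16 / range⌋
     = ⌊(0.7919336 − (-0.99)) × 65536 / 1.98⌋ = ⌊1.7819336 × 65536/1.98⌋
     = ⌊58980.202⌋ = 58980.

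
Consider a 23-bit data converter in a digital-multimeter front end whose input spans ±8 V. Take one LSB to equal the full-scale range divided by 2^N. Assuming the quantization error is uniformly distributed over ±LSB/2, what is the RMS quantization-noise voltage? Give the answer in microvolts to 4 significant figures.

The full-scale span is 8 − (-8) = 16 V.
Step size = 16/8388608 V = 1.90735 µV.
σ_q = LSB/√12 = 1.90735 µV/3.4641 = 0.5506 µV.

0.5506 µV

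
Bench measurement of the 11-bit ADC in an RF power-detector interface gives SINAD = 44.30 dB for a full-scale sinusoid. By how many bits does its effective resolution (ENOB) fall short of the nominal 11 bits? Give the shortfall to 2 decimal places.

N_eff = (44.30 − 1.76)/6.02 = 7.0664 bits.
11 − 7.0664 = 3.93 bits below nominal.

3.93 bits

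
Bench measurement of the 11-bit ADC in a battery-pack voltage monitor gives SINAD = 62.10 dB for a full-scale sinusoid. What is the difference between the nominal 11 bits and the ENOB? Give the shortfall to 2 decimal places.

0.98 bits

N_eff = (62.10 − 1.76)/6.02 = 10.0233 bits.
11 − 10.0233 = 0.98 bits below nominal.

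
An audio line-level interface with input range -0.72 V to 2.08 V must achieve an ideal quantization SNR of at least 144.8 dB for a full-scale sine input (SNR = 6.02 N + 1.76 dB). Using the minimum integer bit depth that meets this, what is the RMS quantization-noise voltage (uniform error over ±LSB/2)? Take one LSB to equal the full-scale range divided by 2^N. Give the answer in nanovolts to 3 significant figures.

The full-scale span is 2.08 − (-0.72) = 2.8 V.
6.02 N + 1.76 ≥ 144.8 gives N ≥ 23.761, so the minimum integer is 24.
One LSB is 2.8 V / 16777216 = 166.89 nV.
V_rms = LSB/√12 = 48.2 nV.

48.2 nV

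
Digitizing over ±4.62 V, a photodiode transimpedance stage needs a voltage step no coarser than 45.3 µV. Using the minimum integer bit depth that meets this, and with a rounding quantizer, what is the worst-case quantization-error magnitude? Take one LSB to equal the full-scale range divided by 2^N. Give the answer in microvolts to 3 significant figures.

17.6 µV

The full-scale span is 4.62 − (-4.62) = 9.24 V.
9.24 V / 45.3 µV = 204000. Since 2^17 = 131072 and 2^18 = 262144, N = 18.
LSB = 9.24 V ÷ 2^18 = 9.24/262144 V = 35.248 µV.
|e|_max = LSB/2 = 17.6 µV.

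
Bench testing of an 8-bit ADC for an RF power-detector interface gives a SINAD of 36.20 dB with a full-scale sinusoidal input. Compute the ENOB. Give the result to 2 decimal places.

Inverting SNR = 6.02 N + 1.76: N_eff = (36.20 − 1.76)/6.02 = 5.7209.

5.72 bits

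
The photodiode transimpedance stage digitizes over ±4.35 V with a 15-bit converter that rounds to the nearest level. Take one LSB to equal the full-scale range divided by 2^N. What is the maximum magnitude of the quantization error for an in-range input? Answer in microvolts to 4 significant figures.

132.8 µV

Range = 4.35 − (-4.35) = 8.7 V.
LSB = 8.7 V / 2^15 = 265.503 µV.
A rounding quantizer has |error| ≤ LSB/2 = 132.8 µV.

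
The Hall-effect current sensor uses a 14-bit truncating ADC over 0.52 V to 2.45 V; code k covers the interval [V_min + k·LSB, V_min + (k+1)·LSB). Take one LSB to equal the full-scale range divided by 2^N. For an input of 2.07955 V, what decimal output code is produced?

Full-scale range = 2.45 V − (0.52 V) = 1.93 V. LSB = 1.93 V / 2^14 ≈ 117.8 µV.
V_in − V_min = 2.07955 − (0.52) = 1.55955 V.
Divide by LSB: 1.55955 × 16384/1.93 = 13239.2058.
Truncating gives code 13239.

13239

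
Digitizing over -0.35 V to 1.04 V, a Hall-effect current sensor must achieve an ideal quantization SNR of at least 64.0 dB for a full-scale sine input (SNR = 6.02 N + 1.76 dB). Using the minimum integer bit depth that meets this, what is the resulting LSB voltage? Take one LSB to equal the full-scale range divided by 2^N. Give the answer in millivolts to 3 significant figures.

The full-scale span is 1.04 − (-0.35) = 1.39 V.
6.02 N + 1.76 ≥ 64.0 gives N ≥ 10.339, so the minimum integer is 11.
One LSB is 1.39 V / 2048 = 0.679 mV.

0.679 mV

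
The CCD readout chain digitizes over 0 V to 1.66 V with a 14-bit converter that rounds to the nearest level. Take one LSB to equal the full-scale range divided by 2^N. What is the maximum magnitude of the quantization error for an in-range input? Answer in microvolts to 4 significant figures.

V_FS = 1.66 V.
Step size = 1.66/16384 V = 101.318 µV.
|e|_max = LSB/2 = 50.66 µV.

50.66 µV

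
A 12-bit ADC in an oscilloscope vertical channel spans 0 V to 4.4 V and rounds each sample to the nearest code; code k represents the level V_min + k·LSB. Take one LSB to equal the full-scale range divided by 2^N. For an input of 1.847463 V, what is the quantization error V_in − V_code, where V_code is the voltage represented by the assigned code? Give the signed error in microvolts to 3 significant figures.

−193 µV

V_FS = 4.4 V. LSB = 4.4 V / 2^12 ≈ 1.074 mV.
(V_in − V_min)/LSB = (1.847463 − (0)) × 4096/4.4 = 1719.8201 → nearest code k = 1720.
V_code = V_min + k × range/2^12 = 0 + 1720 × 4.4/4096 = 1.847656250 V.
e = 1.847463 − (1.847656250) = −193 µV.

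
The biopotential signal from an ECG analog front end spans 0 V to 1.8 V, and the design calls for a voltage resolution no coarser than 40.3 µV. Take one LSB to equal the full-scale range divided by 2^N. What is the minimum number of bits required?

16 bits

Full-scale range = 1.8 V.
Need 2^N ≥ 1.8 V / 40.3 µV = 44670 → N_min = 16.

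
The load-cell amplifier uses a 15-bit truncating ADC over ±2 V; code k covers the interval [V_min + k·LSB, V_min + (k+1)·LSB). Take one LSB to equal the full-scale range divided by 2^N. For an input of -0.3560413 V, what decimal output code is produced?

13467

Full-scale range = 2 V − (-2 V) = 4 V. LSB = 4 V / 2^15 ≈ 122.1 µV.
(V_in − V_min) × 2^15/range = (-0.3560413 − (-2)) × 32768/4 = 13467.310.
Floor → code = 13467.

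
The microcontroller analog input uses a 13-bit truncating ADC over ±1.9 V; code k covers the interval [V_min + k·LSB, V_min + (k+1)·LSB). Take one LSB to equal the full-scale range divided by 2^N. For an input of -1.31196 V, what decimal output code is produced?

1267

Range = 1.9 − (-1.9) = 3.8 V. LSB = 3.8 V / 2^13 ≈ 463.9 µV.
(V_in − V_min) × 2^13/range = (-1.31196 − (-1.9)) × 8192/3.8 = 1267.690.
Floor → code = 1267.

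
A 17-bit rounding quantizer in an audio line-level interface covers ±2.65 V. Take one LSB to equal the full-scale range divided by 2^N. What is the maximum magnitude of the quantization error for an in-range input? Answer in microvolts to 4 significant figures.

The full-scale span is 2.65 − (-2.65) = 5.3 V.
LSB = 5.3 V ÷ 2^17 = 5.3/131072 V = 40.4358 µV.
|e|_max = LSB/2 = 20.22 µV.

20.22 µV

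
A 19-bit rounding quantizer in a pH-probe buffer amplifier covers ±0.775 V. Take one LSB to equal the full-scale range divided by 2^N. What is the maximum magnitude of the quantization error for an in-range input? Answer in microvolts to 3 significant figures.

1.48 µV

Full-scale range = 0.775 V − (-0.775 V) = 1.55 V.
Step size = 1.55/524288 V = 2.9564 µV.
Worst-case error for round-to-nearest is half an LSB: 1.48 µV.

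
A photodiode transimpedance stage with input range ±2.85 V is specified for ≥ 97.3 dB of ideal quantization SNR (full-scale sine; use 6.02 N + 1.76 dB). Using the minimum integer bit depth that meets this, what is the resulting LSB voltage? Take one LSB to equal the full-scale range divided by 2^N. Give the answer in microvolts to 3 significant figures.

The full-scale span is 2.85 − (-2.85) = 5.7 V.
Required N = ⌈(97.3 − 1.76)/6.02⌉ = ⌈15.870⌉ = 16.
One LSB is 5.7 V / 65536 = 87.0 µV.

87.0 µV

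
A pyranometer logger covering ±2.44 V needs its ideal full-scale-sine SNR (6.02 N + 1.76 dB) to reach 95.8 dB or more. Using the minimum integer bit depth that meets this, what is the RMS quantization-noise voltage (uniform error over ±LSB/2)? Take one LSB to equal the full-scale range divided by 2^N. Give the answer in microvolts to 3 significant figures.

21.5 µV

Range = 2.44 − (-2.44) = 4.88 V.
N ≥ (95.8 − 1.76)/6.02 = 15.621 → N_min = 16.
LSB = 4.88 V ÷ 2^16 = 4.88/65536 V = 74.463 µV.
V_rms = LSB/√12 = 21.5 µV.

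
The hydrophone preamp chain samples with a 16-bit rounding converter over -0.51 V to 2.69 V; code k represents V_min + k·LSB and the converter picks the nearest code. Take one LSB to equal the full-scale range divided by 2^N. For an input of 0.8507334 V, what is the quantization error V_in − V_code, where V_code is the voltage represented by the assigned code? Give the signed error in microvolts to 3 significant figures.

−8.79 µV

Full-scale range = 2.69 V − (-0.51 V) = 3.2 V. LSB = 3.2 V / 2^16 ≈ 48.83 µV.
Position in LSBs: (0.8507334 − (-0.51)) × 65536/3.2 = 27867.8200; rounding gives k = 27868.
V_code = V_min + k × range/2^16 = -0.51 + 27868 × 3.2/65536 = 0.85074218750 V.
e = 0.8507334 − (0.85074218750) = −8.79 µV.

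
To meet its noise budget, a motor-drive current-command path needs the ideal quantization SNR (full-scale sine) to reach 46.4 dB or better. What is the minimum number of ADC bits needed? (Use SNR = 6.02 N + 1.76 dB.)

Required N = ⌈(46.4 − 1.76)/6.02⌉ = ⌈7.415⌉ = 8.

8 bits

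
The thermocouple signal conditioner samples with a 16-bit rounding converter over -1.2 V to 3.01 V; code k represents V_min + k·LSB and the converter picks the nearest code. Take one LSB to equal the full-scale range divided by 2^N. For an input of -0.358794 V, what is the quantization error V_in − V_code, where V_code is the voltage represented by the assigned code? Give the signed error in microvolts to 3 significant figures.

−10.3 µV

Range = 3.01 − (-1.2) = 4.21 V. LSB = 4.21 V / 2^16 ≈ 64.24 µV.
(-0.358794 − (-1.2)) / LSB = 0.841206 × 65536/4.21 = 13094.8400. Nearest integer: k = 13095.
Reconstructed level: -1.2 + 13095 × 4.21/65536 V = -0.35878372192 V.
V_in − V_code = -0.358794 − (-0.35878372192) = −10.3 µV.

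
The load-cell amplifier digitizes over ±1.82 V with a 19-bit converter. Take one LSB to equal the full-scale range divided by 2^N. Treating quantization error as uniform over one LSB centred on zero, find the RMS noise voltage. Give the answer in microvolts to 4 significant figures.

2.004 µV

The full-scale span is 1.82 − (-1.82) = 3.64 V.
LSB = 3.64 V / 2^19 = 6.94275 µV.
For a uniform distribution on [−LSB/2, +LSB/2], V_rms = LSB/√12 = 6.94275 µV/3.4641 = 2.004 µV.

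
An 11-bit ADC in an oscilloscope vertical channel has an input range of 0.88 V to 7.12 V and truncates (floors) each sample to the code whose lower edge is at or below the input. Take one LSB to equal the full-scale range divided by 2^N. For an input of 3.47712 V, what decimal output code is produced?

Span: 7.12 V − (0.88 V) = 6.24 V. LSB = 6.24 V / 2^11 ≈ 3.047 mV.
(V_in − V_min) × 2^11/range = (3.47712 − (0.88)) × 2048/6.24 = 852.388.
Floor → code = 852.

852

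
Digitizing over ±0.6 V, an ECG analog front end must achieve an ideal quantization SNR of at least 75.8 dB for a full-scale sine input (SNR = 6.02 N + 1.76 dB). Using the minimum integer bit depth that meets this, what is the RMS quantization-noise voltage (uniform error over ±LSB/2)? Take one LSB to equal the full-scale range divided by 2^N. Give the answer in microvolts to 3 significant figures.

42.3 µV

Range = 0.6 − (-0.6) = 1.2 V.
Solving 6.02 N ≥ 75.8 − 1.76: N ≥ 12.299. Round up → N = 13.
One LSB is 1.2 V / 8192 = 146.48 µV.
RMS noise = LSB/√12 = 42.3 µV.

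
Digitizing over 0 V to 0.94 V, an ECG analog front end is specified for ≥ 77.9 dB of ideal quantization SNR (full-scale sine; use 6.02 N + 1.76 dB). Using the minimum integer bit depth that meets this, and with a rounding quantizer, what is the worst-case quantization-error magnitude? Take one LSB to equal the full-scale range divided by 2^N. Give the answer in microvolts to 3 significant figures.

57.4 µV

Full-scale range = 0.94 V.
6.02 N + 1.76 ≥ 77.9 gives N ≥ 12.648, so the minimum integer is 13.
LSB = 0.94 V / 2^13 = 114.75 µV.
|e|_max = LSB/2 = 57.4 µV.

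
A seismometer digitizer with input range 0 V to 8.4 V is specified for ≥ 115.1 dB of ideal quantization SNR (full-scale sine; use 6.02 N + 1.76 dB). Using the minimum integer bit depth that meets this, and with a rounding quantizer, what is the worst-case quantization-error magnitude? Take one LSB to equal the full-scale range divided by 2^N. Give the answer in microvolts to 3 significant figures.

8.01 µV

Span = 8.4 V.
6.02 N + 1.76 ≥ 115.1 gives N ≥ 18.827, so the minimum integer is 19.
One LSB is 8.4 V / 524288 = 16.022 µV.
Half an LSB is 8.01 µV.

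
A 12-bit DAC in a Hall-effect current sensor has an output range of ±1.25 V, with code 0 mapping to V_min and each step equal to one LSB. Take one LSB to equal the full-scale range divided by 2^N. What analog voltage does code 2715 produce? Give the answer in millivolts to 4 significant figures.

Full-scale range = 1.25 V − (-1.25 V) = 2.5 V. LSB = 2.5 V / 2^12.
V_out = -1.25 + 2715 × (2.5/4096) V
      = -1.25 V + 1.65710 V = 0.407104 V.

407.1 mV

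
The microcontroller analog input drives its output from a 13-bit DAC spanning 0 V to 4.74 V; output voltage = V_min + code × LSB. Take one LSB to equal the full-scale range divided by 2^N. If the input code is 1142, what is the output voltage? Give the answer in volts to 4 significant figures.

0.6608 V

Range is 4.74 V. LSB = 4.74 V / 2^13.
V_out = 0 + 1142 × (4.74/8192) V
      = 0 V + 0.660776 V = 0.660776 V.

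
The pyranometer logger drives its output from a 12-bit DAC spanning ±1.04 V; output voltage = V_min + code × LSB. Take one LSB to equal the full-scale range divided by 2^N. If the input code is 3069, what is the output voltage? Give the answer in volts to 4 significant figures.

Full-scale range = 1.04 V − (-1.04 V) = 2.08 V. LSB = 2.08 V / 2^12.
V_out = V_min + code × LSB = -1.04 V + 3069 × 2.08 V / 4096
      = -1.04 V + 1.55848 V = 0.518477 V.

0.5185 V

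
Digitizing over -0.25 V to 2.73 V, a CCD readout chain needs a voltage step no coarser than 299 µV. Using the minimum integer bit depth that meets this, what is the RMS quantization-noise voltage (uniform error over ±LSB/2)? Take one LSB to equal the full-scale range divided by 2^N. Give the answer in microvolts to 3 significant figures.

Span: 2.73 V − (-0.25 V) = 2.98 V.
Levels needed ≥ 2.98/299 µV = 9967. 2^14 = 16384 suffices, so N_min = 14.
LSB = 2.98 V / 2^14 = 181.88 µV.
RMS noise = LSB/√12 = 52.5 µV.

52.5 µV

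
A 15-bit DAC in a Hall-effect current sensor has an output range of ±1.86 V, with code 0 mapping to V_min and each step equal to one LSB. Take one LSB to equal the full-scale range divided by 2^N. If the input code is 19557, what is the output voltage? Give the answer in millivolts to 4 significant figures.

360.2 mV

The full-scale span is 1.86 − (-1.86) = 3.72 V. LSB = 3.72 V / 2^15.
V_out = -1.86 + 19557 × (3.72/32768) V
      = -1.86 + 2.22022 = 0.360216 V.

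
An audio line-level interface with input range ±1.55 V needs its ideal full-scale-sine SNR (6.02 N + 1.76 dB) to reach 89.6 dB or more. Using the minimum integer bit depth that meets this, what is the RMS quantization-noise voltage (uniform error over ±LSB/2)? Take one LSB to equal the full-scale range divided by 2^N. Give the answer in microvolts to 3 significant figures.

Full-scale range = 1.55 V − (-1.55 V) = 3.1 V.
6.02 N + 1.76 ≥ 89.6 gives N ≥ 14.591, so the minimum integer is 15.
LSB = 3.1 V ÷ 2^15 = 3.1/32768 V = 94.604 µV.
RMS noise = LSB/√12 = 27.3 µV.

27.3 µV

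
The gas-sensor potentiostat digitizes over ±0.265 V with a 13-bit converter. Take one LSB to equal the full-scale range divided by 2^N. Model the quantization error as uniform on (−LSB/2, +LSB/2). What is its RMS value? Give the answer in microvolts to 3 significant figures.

Range = 0.265 − (-0.265) = 0.53 V.
Step size = 0.53/8192 V = 64.697 µV.
RMS of a uniform error over width LSB is LSB/√12 = 18.7 µV.

18.7 µV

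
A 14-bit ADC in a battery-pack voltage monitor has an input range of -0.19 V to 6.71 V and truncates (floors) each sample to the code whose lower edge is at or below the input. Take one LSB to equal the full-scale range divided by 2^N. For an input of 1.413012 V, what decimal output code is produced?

3806

Span: 6.71 V − (-0.19 V) = 6.9 V. LSB = 6.9 V / 2^14 ≈ 421.1 µV.
V_in − V_min = 1.413012 − (-0.19) = 1.603012 V.
Divide by LSB: 1.603012 × 16384/6.9 = 3806.3404.
Truncating gives code 3806.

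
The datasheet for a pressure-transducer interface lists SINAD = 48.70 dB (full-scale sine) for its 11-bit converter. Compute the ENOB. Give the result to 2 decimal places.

7.80 bits

ENOB = (48.70 − 1.76)/6.02 = 7.7973 bits.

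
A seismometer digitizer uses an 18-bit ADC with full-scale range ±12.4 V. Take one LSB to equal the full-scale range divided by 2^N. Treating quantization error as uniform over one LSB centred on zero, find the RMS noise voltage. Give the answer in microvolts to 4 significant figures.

27.31 µV

Full-scale range = 12.4 V − (-12.4 V) = 24.8 V.
LSB = 24.8 V / 2^18 = 94.6045 µV.
RMS of a uniform error over width LSB is LSB/√12 = 27.31 µV.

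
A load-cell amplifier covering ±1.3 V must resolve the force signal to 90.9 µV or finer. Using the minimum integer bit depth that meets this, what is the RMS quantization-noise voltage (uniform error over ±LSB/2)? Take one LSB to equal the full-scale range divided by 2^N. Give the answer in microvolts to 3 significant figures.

The full-scale span is 1.3 − (-1.3) = 2.6 V.
2.6 V / 90.9 µV = 28600. Since 2^14 = 16384 and 2^15 = 32768, N = 15.
Step size = 2.6/32768 V = 79.346 µV.
RMS noise = LSB/√12 = 22.9 µV.

22.9 µV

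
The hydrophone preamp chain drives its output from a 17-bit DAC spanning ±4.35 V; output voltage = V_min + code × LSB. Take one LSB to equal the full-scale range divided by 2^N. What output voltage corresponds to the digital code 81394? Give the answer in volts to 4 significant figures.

Span: 4.35 V − (-4.35 V) = 8.7 V. LSB = 8.7 V / 2^17.
V_out = V_min + code × LSB = -4.35 V + 81394 × 8.7 V / 131072
      = -4.35 + 5.40259 = 1.05259 V.

1.053 V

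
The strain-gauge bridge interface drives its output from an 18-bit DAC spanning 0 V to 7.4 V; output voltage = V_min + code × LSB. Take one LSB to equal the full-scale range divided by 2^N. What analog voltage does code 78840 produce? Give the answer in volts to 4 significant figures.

2.226 V

V_FS = 7.4 V. LSB = 7.4 V / 2^18.
V_out = 0 + 78840 × (7.4/262144) V
      = 0 V + 2.22556 V = 2.22556 V.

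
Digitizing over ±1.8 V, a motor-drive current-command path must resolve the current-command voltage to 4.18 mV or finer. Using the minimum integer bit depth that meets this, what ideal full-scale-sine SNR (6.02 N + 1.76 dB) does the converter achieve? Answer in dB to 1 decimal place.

Range = 1.8 − (-1.8) = 3.6 V.
3.6 V / 4.18 mV = 861.2. Since 2^9 = 512 and 2^10 = 1024, N = 10.
Ideal SNR at N = 10: 6.02·10 + 1.76 = 62.0 dB.

62.0 dB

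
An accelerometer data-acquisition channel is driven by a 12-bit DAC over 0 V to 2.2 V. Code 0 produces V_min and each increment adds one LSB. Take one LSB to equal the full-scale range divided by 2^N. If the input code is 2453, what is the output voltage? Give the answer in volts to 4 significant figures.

1.318 V

V_FS = 2.2 V. LSB = 2.2 V / 2^12.
V_out = V_min + code × LSB = 0 V + 2453 × 2.2 V / 4096
      = 0 V + 1.31753 V = 1.31753 V.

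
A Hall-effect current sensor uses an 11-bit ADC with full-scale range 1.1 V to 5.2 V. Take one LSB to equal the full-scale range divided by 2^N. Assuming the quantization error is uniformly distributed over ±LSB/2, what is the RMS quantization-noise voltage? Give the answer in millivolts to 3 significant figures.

Span: 5.2 V − (1.1 V) = 4.1 V.
One LSB is 4.1 V / 2048 = 2.0020 mV.
For a uniform distribution on [−LSB/2, +LSB/2], V_rms = LSB/√12 = 2.0020 mV/3.4641 = 0.578 mV.

0.578 mV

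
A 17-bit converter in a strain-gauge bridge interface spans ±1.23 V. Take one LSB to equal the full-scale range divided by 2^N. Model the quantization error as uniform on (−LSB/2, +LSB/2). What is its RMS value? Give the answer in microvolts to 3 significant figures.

Span: 1.23 V − (-1.23 V) = 2.46 V.
LSB = 2.46 V / 2^17 = 18.768 µV.
σ_q = LSB/√12 = 18.768 µV/3.4641 = 5.42 µV.

5.42 µV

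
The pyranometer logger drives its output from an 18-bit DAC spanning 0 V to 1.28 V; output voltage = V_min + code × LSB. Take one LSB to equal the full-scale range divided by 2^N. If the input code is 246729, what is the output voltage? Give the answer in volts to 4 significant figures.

V_FS = 1.28 V. LSB = 1.28 V / 2^18.
V_out = 0 + 246729 × (1.28/262144) V
      = 0 V + 1.20473 V = 1.20473 V.

1.205 V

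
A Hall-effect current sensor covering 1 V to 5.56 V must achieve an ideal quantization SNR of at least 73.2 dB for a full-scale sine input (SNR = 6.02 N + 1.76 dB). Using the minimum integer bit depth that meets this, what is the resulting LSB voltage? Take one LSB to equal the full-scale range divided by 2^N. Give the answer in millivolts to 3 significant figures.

1.11 mV

Range = 5.56 − (1) = 4.56 V.
N ≥ (73.2 − 1.76)/6.02 = 11.867 → N_min = 12.
Step size = 4.56/4096 V = 1.11 mV.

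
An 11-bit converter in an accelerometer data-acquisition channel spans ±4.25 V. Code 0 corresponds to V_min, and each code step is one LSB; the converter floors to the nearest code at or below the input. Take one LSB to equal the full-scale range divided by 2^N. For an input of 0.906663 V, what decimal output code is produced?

The full-scale span is 4.25 − (-4.25) = 8.5 V. LSB = 8.5 V / 2^11 ≈ 4.150 mV.
(V_in − V_min) × 2^11/range = (0.906663 − (-4.25)) × 2048/8.5 = 1242.452.
Floor → code = 1242.

1242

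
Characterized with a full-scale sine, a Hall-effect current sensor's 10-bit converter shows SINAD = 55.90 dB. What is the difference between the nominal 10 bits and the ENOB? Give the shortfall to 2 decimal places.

1.01 bits

N_eff = (55.90 − 1.76)/6.02 = 8.9934 bits.
Shortfall = 10 − 8.9934 = 1.0066 bits.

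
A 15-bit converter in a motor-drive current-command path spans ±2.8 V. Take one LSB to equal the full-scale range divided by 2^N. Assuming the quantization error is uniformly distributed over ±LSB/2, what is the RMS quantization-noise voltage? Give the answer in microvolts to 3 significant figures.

Full-scale range = 2.8 V − (-2.8 V) = 5.6 V.
LSB = 5.6 V / 2^15 = 170.90 µV.
RMS of a uniform error over width LSB is LSB/√12 = 49.3 µV.

49.3 µV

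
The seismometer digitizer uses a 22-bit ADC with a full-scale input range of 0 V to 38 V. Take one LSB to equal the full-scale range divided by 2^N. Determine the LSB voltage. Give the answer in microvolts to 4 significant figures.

9.060 µV

Full-scale range = 38 V.
Number of codes = 2^22 = 4194304.
One LSB is 38 V / 4194304 = 9.060 µV.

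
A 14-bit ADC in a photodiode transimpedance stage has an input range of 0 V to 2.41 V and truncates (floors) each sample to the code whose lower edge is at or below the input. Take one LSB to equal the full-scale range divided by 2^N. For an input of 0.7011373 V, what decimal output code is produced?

Span = 2.41 V. LSB = 2.41 V / 2^14 ≈ 147.1 µV.
code = ⌊(V_in − V_min)/LSB⌋ = ⌊(V_in − V_min) × 2^14 / range⌋
     = ⌊(0.7011373 − (0)) × 16384 / 2.41⌋ = ⌊0.7011373 × 16384/2.41⌋
     = ⌊4766.570⌋ = 4766.

4766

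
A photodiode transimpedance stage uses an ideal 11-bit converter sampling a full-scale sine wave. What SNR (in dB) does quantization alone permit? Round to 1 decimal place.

68.0 dB

Ideal quantization SNR: 6.02 × 11 + 1.76 dB = 68.0 dB.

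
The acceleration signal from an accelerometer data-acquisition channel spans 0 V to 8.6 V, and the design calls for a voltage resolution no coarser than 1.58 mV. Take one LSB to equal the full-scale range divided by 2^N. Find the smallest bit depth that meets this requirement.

13 bits

Span = 8.6 V.
Levels needed ≥ 8.6/1.58 mV = 5443. 2^13 = 8192 suffices, so N_min = 13.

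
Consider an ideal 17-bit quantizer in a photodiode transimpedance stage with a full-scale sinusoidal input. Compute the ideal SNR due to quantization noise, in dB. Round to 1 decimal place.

6.02(17) + 1.76 = 102.34 + 1.76 = 104.10 dB.

104.1 dB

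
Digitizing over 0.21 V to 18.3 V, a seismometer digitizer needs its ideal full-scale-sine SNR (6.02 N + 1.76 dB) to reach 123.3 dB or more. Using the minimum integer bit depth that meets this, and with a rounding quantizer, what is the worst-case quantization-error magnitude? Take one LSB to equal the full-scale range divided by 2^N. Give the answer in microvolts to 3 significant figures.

4.31 µV

Range = 18.3 − (0.21) = 18.09 V.
N ≥ (123.3 − 1.76)/6.02 = 20.189 → N_min = 21.
Step size = 18.09/2097152 V = 8.6260 µV.
Half an LSB is 4.31 µV.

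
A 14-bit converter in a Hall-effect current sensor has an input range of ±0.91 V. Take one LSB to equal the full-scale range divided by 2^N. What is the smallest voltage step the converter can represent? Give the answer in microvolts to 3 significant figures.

111 µV

Range = 0.91 − (-0.91) = 1.82 V.
2^14 = 16384 levels.
LSB = 1.82 V ÷ 2^14 = 1.82/16384 V = 111 µV.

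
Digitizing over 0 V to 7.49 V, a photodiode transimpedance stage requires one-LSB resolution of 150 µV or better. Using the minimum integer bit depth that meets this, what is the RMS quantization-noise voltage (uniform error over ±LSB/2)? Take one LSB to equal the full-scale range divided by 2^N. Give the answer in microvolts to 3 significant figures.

33.0 µV

Full-scale range = 7.49 V.
Required number of levels: 7.49/150 µV = 49933; smallest N with 2^N ≥ that is 16.
One LSB is 7.49 V / 65536 = 114.29 µV.
σ_q = LSB/√12 = 114.29 µV/3.4641 = 33.0 µV.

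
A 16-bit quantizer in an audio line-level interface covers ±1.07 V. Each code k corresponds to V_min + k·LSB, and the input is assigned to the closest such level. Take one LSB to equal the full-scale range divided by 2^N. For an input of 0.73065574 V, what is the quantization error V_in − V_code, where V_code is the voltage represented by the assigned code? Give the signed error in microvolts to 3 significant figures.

−5.88 µV

Range = 1.07 − (-1.07) = 2.14 V. LSB = 2.14 V / 2^16 ≈ 32.65 µV.
(0.73065574 − (-1.07)) / LSB = 1.80065574 × 65536/2.14 = 55143.8199. Nearest integer: k = 55144.
V_code = -1.07 + (55144/65536) × 2.14 = 0.73066162109 V.
e = 0.73065574 − (0.73066162109) = −5.88 µV.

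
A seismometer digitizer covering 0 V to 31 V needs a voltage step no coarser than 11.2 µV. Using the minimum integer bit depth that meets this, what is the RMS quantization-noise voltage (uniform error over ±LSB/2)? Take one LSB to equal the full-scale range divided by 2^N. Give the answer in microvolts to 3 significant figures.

2.13 µV

Span = 31 V.
Levels needed ≥ 31/11.2 µV = 2.768e6. 2^22 = 4194304 suffices, so N_min = 22.
LSB = 31 V ÷ 2^22 = 31/4194304 V = 7.3910 µV.
RMS noise = LSB/√12 = 2.13 µV.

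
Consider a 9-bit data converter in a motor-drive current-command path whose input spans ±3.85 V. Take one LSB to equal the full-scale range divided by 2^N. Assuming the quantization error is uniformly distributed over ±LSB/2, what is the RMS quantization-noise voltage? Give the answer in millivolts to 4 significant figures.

Span: 3.85 V − (-3.85 V) = 7.7 V.
Step size = 7.7/512 V = 15.0391 mV.
For a uniform distribution on [−LSB/2, +LSB/2], V_rms = LSB/√12 = 15.0391 mV/3.4641 = 4.341 mV.

4.341 mV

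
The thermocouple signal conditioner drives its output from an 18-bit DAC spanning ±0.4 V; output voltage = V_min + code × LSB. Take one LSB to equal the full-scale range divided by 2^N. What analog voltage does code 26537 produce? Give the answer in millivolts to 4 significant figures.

-319.0 mV

Span: 0.4 V − (-0.4 V) = 0.8 V. LSB = 0.8 V / 2^18.
V_out = -0.4 + 26537 × (0.8/262144) V
      = -0.4 + 0.0809845 = -0.319016 V.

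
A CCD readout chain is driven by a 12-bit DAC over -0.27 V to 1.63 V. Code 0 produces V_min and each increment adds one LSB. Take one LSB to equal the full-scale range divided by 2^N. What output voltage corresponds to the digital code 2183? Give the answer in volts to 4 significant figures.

0.7426 V

Span: 1.63 V − (-0.27 V) = 1.9 V. LSB = 1.9 V / 2^12.
V_out = V_min + code × LSB = -0.27 V + 2183 × 1.9 V / 4096
      = -0.27 + 1.01262 = 0.742622 V.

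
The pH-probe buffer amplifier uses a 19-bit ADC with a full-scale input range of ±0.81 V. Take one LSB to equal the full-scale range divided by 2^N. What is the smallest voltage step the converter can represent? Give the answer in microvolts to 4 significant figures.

Full-scale range = 0.81 V − (-0.81 V) = 1.62 V.
There are 2^19 = 524288 steps.
One LSB is 1.62 V / 524288 = 3.090 µV.

3.090 µV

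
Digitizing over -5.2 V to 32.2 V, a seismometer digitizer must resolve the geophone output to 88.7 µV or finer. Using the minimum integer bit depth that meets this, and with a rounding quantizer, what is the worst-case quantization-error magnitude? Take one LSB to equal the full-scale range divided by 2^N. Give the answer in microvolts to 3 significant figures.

35.7 µV

Span: 32.2 V − (-5.2 V) = 37.4 V.
Required number of levels: 37.4/88.7 µV = 421650; smallest N with 2^N ≥ that is 19.
One LSB is 37.4 V / 524288 = 71.335 µV.
Max error for round-to-nearest is LSB/2 = 35.7 µV.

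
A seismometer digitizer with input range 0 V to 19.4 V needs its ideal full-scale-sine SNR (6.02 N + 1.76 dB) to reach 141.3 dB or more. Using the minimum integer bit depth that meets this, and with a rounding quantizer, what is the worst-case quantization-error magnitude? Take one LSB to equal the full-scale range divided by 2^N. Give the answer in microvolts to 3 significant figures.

0.578 µV

Span = 19.4 V.
Required N = ⌈(141.3 − 1.76)/6.02⌉ = ⌈23.179⌉ = 24.
One LSB is 19.4 V / 16777216 = 1.1563 µV.
Half an LSB is 0.578 µV.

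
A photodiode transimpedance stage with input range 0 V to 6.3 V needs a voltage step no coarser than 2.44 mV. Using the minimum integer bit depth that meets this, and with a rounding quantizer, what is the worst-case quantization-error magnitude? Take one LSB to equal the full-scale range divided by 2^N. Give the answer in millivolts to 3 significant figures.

0.769 mV

Span = 6.3 V.
Need 2^N ≥ 6.3 V / 2.44 mV = 2582 → N_min = 12.
One LSB is 6.3 V / 4096 = 1.5381 mV.
Half an LSB is 0.769 mV.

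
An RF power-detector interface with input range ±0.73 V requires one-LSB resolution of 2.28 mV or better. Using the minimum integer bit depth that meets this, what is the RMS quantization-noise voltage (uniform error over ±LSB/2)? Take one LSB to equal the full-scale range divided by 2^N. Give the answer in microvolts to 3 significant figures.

Full-scale range = 0.73 V − (-0.73 V) = 1.46 V.
Levels needed ≥ 1.46/2.28 mV = 640.4. 2^10 = 1024 suffices, so N_min = 10.
LSB = 1.46 V ÷ 2^10 = 1.46/1024 V = 1.4258 mV.
V_rms = LSB/√12 = 412 µV.

412 µV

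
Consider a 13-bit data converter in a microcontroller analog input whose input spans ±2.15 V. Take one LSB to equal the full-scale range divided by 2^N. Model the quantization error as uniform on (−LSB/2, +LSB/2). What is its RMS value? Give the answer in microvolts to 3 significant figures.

Full-scale range = 2.15 V − (-2.15 V) = 4.3 V.
Step size = 4.3/8192 V = 0.52490 mV.
RMS of a uniform error over width LSB is LSB/√12 = 152 µV.

152 µV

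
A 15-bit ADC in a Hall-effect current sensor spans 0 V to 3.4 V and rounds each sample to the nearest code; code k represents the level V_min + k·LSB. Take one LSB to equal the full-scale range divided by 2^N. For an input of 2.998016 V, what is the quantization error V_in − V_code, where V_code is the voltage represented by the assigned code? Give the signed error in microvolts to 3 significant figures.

−18.7 µV

Full-scale range = 3.4 V. LSB = 3.4 V / 2^15 ≈ 103.8 µV.
Position in LSBs: (2.998016 − (0)) × 32768/3.4 = 28893.8201; rounding gives k = 28894.
V_code = V_min + k × range/2^15 = 0 + 28894 × 3.4/32768 = 2.9980346680 V.
V_in − V_code = 2.998016 − (2.9980346680) = −18.7 µV.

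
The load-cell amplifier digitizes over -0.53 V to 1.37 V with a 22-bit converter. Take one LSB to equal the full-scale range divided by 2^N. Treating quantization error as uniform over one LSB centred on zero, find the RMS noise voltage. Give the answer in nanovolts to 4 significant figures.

Span: 1.37 V − (-0.53 V) = 1.9 V.
Step size = 1.9/4194304 V = 452.995 nV.
V_rms = LSB/√12 = 452.995 nV / √12 = 130.8 nV.

130.8 nV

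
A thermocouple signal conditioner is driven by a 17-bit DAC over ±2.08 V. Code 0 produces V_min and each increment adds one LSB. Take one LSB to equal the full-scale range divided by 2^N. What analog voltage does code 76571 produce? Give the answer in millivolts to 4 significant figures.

Span: 2.08 V − (-2.08 V) = 4.16 V. LSB = 4.16 V / 2^17.
V_out = -2.08 + 76571 × (4.16/131072) V
      = -2.08 + 2.43023 = 0.350232 V.

350.2 mV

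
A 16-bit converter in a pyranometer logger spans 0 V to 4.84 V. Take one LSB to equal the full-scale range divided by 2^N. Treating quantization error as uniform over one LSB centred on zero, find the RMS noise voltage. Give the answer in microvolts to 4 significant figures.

Full-scale range = 4.84 V.
Step size = 4.84/65536 V = 73.8525 µV.
V_rms = LSB/√12 = 73.8525 µV / √12 = 21.32 µV.

21.32 µV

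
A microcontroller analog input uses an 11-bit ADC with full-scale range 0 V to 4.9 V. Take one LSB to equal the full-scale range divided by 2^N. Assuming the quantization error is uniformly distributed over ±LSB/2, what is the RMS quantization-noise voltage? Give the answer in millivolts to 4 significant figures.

Span = 4.9 V.
One LSB is 4.9 V / 2048 = 2.39258 mV.
V_rms = LSB/√12 = 2.39258 mV / √12 = 0.6907 mV.

0.6907 mV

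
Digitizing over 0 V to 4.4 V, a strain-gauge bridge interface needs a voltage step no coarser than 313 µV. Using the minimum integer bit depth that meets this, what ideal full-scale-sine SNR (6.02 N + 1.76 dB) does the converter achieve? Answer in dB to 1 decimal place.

Full-scale range = 4.4 V.
4.4 V / 313 µV = 14060. Since 2^13 = 8192 and 2^14 = 16384, N = 14.
6.02(14) + 1.76 = 86.04 dB.

86.0 dB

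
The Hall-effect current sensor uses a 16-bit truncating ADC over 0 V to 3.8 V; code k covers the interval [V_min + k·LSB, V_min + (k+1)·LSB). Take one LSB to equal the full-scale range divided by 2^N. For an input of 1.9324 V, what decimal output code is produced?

33326

V_FS = 3.8 V. LSB = 3.8 V / 2^16 ≈ 57.98 µV.
(V_in − V_min) × 2^16/range = (1.9324 − (0)) × 65536/3.8 = 33326.781.
Floor → code = 33326.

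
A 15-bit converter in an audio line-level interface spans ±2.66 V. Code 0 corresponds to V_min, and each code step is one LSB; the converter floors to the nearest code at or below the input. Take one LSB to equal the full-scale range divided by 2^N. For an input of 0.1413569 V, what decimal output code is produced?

17254

Span: 2.66 V − (-2.66 V) = 5.32 V. LSB = 5.32 V / 2^15 ≈ 162.4 µV.
V_in − V_min = 0.1413569 − (-2.66) = 2.8013569 V.
Divide by LSB: 2.8013569 × 32768/5.32 = 17254.6735.
Truncating gives code 17254.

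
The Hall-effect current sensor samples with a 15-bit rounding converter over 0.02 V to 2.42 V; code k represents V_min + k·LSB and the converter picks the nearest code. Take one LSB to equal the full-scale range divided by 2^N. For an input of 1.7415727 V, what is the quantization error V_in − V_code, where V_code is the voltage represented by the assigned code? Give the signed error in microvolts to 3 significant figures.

+15.1 µV

Full-scale range = 2.42 V − (0.02 V) = 2.4 V. LSB = 2.4 V / 2^15 ≈ 73.24 µV.
(1.7415727 − (0.02)) / LSB = 1.7215727 × 32768/2.4 = 23505.2059. Nearest integer: k = 23505.
V_code = 0.02 + (23505/32768) × 2.4 = 1.7415576172 V.
Error = V_in − V_code = 1.7415727 − (1.7415576172) = +15.1 µV.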